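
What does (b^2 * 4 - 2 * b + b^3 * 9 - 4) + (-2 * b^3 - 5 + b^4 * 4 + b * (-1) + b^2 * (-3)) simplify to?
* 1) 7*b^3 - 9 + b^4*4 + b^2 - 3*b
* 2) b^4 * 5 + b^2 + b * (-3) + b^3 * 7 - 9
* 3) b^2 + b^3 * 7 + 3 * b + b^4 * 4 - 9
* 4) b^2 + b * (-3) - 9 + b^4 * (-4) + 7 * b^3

Adding the polynomials and combining like terms:
(b^2*4 - 2*b + b^3*9 - 4) + (-2*b^3 - 5 + b^4*4 + b*(-1) + b^2*(-3))
= 7*b^3 - 9 + b^4*4 + b^2 - 3*b
1) 7*b^3 - 9 + b^4*4 + b^2 - 3*b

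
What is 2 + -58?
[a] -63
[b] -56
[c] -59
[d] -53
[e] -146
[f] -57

2 + -58 = -56
b) -56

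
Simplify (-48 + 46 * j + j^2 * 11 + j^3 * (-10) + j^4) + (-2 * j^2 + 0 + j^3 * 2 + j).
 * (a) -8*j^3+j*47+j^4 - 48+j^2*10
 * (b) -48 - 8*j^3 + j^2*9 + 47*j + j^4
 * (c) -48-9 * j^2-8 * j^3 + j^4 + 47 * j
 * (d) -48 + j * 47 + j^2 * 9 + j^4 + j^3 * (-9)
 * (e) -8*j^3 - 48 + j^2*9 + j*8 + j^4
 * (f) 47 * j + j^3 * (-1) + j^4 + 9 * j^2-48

Adding the polynomials and combining like terms:
(-48 + 46*j + j^2*11 + j^3*(-10) + j^4) + (-2*j^2 + 0 + j^3*2 + j)
= -48 - 8*j^3 + j^2*9 + 47*j + j^4
b) -48 - 8*j^3 + j^2*9 + 47*j + j^4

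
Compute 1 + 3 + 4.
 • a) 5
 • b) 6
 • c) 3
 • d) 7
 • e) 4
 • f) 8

First: 1 + 3 = 4
Then: 4 + 4 = 8
f) 8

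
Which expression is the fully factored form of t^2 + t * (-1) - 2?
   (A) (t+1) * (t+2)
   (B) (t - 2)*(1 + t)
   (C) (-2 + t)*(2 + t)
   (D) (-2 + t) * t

We need to factor t^2 + t * (-1) - 2.
The factored form is (t - 2)*(1 + t).
B) (t - 2)*(1 + t)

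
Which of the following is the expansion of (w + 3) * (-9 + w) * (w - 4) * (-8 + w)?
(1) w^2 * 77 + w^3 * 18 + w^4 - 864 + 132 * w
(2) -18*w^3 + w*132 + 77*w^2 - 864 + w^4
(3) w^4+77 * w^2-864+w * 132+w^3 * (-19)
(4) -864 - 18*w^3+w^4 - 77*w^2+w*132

Expanding (w + 3) * (-9 + w) * (w - 4) * (-8 + w):
= -18*w^3 + w*132 + 77*w^2 - 864 + w^4
2) -18*w^3 + w*132 + 77*w^2 - 864 + w^4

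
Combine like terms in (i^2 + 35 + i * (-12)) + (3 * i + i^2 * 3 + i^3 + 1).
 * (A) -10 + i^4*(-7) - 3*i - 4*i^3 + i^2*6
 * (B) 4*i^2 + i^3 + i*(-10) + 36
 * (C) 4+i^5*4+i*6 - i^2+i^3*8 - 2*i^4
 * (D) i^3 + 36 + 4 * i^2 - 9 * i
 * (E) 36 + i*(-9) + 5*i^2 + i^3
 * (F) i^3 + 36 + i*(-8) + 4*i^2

Adding the polynomials and combining like terms:
(i^2 + 35 + i*(-12)) + (3*i + i^2*3 + i^3 + 1)
= i^3 + 36 + 4 * i^2 - 9 * i
D) i^3 + 36 + 4 * i^2 - 9 * i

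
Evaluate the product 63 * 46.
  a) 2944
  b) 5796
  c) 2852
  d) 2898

63 * 46 = 2898
d) 2898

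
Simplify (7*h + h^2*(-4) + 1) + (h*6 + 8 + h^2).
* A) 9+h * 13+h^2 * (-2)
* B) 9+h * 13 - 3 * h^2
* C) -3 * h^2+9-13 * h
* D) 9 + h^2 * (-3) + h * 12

Adding the polynomials and combining like terms:
(7*h + h^2*(-4) + 1) + (h*6 + 8 + h^2)
= 9+h * 13 - 3 * h^2
B) 9+h * 13 - 3 * h^2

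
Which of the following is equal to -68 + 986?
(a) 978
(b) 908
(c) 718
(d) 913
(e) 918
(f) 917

-68 + 986 = 918
e) 918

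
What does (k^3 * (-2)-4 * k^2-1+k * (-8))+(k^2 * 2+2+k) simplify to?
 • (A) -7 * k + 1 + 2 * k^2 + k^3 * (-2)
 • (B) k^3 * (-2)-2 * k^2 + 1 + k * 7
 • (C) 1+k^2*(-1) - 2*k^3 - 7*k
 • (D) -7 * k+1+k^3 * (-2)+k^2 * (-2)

Adding the polynomials and combining like terms:
(k^3*(-2) - 4*k^2 - 1 + k*(-8)) + (k^2*2 + 2 + k)
= -7 * k+1+k^3 * (-2)+k^2 * (-2)
D) -7 * k+1+k^3 * (-2)+k^2 * (-2)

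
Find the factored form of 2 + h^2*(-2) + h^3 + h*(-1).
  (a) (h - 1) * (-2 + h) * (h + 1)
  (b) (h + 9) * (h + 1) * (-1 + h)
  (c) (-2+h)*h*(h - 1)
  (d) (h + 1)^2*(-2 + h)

We need to factor 2 + h^2*(-2) + h^3 + h*(-1).
The factored form is (h - 1) * (-2 + h) * (h + 1).
a) (h - 1) * (-2 + h) * (h + 1)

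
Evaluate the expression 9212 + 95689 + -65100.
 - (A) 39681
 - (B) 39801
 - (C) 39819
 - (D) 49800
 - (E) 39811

First: 9212 + 95689 = 104901
Then: 104901 + -65100 = 39801
B) 39801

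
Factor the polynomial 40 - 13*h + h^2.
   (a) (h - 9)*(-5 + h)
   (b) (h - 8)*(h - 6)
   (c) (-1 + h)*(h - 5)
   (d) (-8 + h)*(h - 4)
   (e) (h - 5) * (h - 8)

We need to factor 40 - 13*h + h^2.
The factored form is (h - 5) * (h - 8).
e) (h - 5) * (h - 8)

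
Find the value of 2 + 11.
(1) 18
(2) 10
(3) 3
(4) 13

2 + 11 = 13
4) 13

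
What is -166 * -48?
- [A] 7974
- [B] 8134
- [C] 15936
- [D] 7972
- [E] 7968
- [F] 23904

-166 * -48 = 7968
E) 7968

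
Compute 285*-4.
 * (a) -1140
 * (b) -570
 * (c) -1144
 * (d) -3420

285 * -4 = -1140
a) -1140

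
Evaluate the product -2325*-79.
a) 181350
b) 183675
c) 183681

-2325 * -79 = 183675
b) 183675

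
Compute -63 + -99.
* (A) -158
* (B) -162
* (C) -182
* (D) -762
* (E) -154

-63 + -99 = -162
B) -162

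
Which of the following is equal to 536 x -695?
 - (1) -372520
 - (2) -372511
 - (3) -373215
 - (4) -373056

536 * -695 = -372520
1) -372520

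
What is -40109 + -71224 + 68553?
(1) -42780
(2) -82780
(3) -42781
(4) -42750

First: -40109 + -71224 = -111333
Then: -111333 + 68553 = -42780
1) -42780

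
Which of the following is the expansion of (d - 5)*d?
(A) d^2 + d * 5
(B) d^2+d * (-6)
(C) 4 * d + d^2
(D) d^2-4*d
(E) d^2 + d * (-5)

Expanding (d - 5)*d:
= d^2 + d * (-5)
E) d^2 + d * (-5)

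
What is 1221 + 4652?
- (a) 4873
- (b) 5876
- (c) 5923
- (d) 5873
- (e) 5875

1221 + 4652 = 5873
d) 5873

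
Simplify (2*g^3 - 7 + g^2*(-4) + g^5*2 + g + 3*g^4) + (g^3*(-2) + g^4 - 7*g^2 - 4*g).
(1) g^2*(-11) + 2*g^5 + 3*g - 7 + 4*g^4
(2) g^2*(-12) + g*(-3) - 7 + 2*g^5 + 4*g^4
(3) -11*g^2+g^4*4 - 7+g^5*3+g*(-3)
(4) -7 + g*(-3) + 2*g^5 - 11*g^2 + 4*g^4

Adding the polynomials and combining like terms:
(2*g^3 - 7 + g^2*(-4) + g^5*2 + g + 3*g^4) + (g^3*(-2) + g^4 - 7*g^2 - 4*g)
= -7 + g*(-3) + 2*g^5 - 11*g^2 + 4*g^4
4) -7 + g*(-3) + 2*g^5 - 11*g^2 + 4*g^4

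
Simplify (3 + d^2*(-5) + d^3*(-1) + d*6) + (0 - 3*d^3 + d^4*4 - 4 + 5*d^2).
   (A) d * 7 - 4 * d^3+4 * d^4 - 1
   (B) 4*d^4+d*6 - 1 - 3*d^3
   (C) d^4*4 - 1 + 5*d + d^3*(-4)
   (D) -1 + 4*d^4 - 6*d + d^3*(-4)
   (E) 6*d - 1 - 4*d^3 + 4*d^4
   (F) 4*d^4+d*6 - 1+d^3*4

Adding the polynomials and combining like terms:
(3 + d^2*(-5) + d^3*(-1) + d*6) + (0 - 3*d^3 + d^4*4 - 4 + 5*d^2)
= 6*d - 1 - 4*d^3 + 4*d^4
E) 6*d - 1 - 4*d^3 + 4*d^4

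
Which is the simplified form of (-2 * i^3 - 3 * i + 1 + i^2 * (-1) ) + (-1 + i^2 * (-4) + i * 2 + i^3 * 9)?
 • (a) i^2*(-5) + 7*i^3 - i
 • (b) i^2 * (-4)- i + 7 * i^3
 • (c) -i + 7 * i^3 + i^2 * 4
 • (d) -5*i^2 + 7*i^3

Adding the polynomials and combining like terms:
(-2*i^3 - 3*i + 1 + i^2*(-1)) + (-1 + i^2*(-4) + i*2 + i^3*9)
= i^2*(-5) + 7*i^3 - i
a) i^2*(-5) + 7*i^3 - i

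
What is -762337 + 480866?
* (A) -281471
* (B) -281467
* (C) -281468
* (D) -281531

-762337 + 480866 = -281471
A) -281471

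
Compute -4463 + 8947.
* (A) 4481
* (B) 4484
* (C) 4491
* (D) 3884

-4463 + 8947 = 4484
B) 4484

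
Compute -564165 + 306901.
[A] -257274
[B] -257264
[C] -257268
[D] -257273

-564165 + 306901 = -257264
B) -257264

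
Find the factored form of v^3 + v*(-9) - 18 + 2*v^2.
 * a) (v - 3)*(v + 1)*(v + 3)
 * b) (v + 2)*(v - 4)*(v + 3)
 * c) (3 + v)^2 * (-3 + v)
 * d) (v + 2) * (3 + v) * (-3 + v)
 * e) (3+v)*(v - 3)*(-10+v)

We need to factor v^3 + v*(-9) - 18 + 2*v^2.
The factored form is (v + 2) * (3 + v) * (-3 + v).
d) (v + 2) * (3 + v) * (-3 + v)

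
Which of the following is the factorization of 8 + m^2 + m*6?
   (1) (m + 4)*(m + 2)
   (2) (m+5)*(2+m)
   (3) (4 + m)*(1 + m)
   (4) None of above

We need to factor 8 + m^2 + m*6.
The factored form is (m + 4)*(m + 2).
1) (m + 4)*(m + 2)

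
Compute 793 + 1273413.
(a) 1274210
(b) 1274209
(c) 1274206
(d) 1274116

793 + 1273413 = 1274206
c) 1274206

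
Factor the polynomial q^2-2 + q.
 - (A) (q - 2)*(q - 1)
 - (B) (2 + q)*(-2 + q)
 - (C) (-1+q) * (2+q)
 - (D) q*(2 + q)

We need to factor q^2-2 + q.
The factored form is (-1+q) * (2+q).
C) (-1+q) * (2+q)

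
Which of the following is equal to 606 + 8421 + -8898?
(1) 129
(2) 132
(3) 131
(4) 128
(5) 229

First: 606 + 8421 = 9027
Then: 9027 + -8898 = 129
1) 129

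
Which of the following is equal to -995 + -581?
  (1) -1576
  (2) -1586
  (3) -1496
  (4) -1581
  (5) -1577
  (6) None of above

-995 + -581 = -1576
1) -1576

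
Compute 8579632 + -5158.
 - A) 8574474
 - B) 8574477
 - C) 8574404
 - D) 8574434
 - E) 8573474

8579632 + -5158 = 8574474
A) 8574474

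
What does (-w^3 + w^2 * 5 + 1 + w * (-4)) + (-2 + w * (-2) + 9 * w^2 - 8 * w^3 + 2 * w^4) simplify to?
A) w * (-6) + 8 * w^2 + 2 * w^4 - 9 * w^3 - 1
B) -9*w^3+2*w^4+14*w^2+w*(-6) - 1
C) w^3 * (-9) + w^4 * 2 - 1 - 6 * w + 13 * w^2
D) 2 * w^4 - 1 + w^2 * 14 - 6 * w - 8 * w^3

Adding the polynomials and combining like terms:
(-w^3 + w^2*5 + 1 + w*(-4)) + (-2 + w*(-2) + 9*w^2 - 8*w^3 + 2*w^4)
= -9*w^3+2*w^4+14*w^2+w*(-6) - 1
B) -9*w^3+2*w^4+14*w^2+w*(-6) - 1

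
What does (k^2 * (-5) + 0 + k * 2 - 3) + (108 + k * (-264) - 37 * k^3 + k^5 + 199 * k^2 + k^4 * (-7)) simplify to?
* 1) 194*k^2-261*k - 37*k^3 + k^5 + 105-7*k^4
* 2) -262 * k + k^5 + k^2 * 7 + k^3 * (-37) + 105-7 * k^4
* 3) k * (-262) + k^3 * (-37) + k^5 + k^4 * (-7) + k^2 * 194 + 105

Adding the polynomials and combining like terms:
(k^2*(-5) + 0 + k*2 - 3) + (108 + k*(-264) - 37*k^3 + k^5 + 199*k^2 + k^4*(-7))
= k * (-262) + k^3 * (-37) + k^5 + k^4 * (-7) + k^2 * 194 + 105
3) k * (-262) + k^3 * (-37) + k^5 + k^4 * (-7) + k^2 * 194 + 105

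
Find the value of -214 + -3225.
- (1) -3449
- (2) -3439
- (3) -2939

-214 + -3225 = -3439
2) -3439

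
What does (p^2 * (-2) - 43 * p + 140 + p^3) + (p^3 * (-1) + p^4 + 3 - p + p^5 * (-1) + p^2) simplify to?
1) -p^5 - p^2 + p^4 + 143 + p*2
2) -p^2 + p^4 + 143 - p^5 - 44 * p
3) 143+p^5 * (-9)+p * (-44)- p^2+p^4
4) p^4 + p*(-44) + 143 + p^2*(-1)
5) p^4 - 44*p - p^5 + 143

Adding the polynomials and combining like terms:
(p^2*(-2) - 43*p + 140 + p^3) + (p^3*(-1) + p^4 + 3 - p + p^5*(-1) + p^2)
= -p^2 + p^4 + 143 - p^5 - 44 * p
2) -p^2 + p^4 + 143 - p^5 - 44 * p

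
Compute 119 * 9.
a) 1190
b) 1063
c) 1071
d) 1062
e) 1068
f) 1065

119 * 9 = 1071
c) 1071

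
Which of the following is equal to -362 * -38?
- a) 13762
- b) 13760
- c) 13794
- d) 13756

-362 * -38 = 13756
d) 13756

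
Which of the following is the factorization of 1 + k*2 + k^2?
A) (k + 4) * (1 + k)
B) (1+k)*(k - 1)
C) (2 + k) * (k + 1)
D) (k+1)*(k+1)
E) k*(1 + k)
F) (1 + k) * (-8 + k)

We need to factor 1 + k*2 + k^2.
The factored form is (k+1)*(k+1).
D) (k+1)*(k+1)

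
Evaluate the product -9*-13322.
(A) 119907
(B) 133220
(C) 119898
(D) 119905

-9 * -13322 = 119898
C) 119898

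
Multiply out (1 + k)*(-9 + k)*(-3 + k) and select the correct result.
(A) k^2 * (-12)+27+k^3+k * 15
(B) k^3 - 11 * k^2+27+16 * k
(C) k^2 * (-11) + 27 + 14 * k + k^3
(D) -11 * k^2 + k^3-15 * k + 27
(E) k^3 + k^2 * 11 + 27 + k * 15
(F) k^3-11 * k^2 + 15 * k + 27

Expanding (1 + k)*(-9 + k)*(-3 + k):
= k^3-11 * k^2 + 15 * k + 27
F) k^3-11 * k^2 + 15 * k + 27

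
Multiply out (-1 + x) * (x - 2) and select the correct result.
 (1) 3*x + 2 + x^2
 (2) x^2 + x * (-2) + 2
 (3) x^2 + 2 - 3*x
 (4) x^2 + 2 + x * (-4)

Expanding (-1 + x) * (x - 2):
= x^2 + 2 - 3*x
3) x^2 + 2 - 3*x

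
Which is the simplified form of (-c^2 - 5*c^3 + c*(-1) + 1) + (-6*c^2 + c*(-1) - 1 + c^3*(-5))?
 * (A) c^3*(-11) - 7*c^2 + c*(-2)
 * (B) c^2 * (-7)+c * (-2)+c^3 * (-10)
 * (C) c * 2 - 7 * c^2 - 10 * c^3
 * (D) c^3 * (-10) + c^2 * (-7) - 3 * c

Adding the polynomials and combining like terms:
(-c^2 - 5*c^3 + c*(-1) + 1) + (-6*c^2 + c*(-1) - 1 + c^3*(-5))
= c^2 * (-7)+c * (-2)+c^3 * (-10)
B) c^2 * (-7)+c * (-2)+c^3 * (-10)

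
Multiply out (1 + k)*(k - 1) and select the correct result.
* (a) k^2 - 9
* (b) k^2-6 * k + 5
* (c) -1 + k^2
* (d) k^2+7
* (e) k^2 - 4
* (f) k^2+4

Expanding (1 + k)*(k - 1):
= -1 + k^2
c) -1 + k^2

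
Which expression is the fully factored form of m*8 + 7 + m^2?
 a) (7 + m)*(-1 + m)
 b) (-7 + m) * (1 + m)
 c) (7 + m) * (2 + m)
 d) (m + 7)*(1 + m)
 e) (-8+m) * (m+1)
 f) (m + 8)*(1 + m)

We need to factor m*8 + 7 + m^2.
The factored form is (m + 7)*(1 + m).
d) (m + 7)*(1 + m)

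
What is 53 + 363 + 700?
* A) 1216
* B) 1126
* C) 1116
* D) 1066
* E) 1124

First: 53 + 363 = 416
Then: 416 + 700 = 1116
C) 1116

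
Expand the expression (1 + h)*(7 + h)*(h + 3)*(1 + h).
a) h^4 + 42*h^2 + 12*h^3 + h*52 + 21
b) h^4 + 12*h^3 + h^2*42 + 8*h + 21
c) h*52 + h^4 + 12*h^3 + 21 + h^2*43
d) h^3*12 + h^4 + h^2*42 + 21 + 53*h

Expanding (1 + h)*(7 + h)*(h + 3)*(1 + h):
= h^4 + 42*h^2 + 12*h^3 + h*52 + 21
a) h^4 + 42*h^2 + 12*h^3 + h*52 + 21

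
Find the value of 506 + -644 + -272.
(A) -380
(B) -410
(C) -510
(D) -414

First: 506 + -644 = -138
Then: -138 + -272 = -410
B) -410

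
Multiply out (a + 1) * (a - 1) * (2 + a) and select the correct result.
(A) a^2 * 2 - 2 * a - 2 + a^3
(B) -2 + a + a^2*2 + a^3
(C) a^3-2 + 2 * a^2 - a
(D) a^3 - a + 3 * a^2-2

Expanding (a + 1) * (a - 1) * (2 + a):
= a^3-2 + 2 * a^2 - a
C) a^3-2 + 2 * a^2 - a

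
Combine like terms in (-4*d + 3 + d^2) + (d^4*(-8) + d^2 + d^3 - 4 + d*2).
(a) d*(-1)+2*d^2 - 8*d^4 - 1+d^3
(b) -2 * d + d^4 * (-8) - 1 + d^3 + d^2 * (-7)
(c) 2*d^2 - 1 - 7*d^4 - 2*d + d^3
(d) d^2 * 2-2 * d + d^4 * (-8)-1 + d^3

Adding the polynomials and combining like terms:
(-4*d + 3 + d^2) + (d^4*(-8) + d^2 + d^3 - 4 + d*2)
= d^2 * 2-2 * d + d^4 * (-8)-1 + d^3
d) d^2 * 2-2 * d + d^4 * (-8)-1 + d^3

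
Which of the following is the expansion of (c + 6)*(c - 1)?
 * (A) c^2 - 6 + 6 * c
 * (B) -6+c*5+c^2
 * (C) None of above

Expanding (c + 6)*(c - 1):
= -6+c*5+c^2
B) -6+c*5+c^2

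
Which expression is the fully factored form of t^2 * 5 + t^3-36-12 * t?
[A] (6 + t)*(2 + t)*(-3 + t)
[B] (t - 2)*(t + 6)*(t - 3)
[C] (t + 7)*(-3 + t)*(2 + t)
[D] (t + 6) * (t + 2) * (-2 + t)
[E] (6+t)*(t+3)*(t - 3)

We need to factor t^2 * 5 + t^3-36-12 * t.
The factored form is (6 + t)*(2 + t)*(-3 + t).
A) (6 + t)*(2 + t)*(-3 + t)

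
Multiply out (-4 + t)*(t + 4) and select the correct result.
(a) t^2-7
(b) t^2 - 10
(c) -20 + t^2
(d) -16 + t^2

Expanding (-4 + t)*(t + 4):
= -16 + t^2
d) -16 + t^2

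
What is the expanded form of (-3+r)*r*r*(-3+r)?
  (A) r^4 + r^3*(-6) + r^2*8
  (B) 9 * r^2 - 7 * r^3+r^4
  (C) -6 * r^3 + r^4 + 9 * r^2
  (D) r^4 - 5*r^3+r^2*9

Expanding (-3+r)*r*r*(-3+r):
= -6 * r^3 + r^4 + 9 * r^2
C) -6 * r^3 + r^4 + 9 * r^2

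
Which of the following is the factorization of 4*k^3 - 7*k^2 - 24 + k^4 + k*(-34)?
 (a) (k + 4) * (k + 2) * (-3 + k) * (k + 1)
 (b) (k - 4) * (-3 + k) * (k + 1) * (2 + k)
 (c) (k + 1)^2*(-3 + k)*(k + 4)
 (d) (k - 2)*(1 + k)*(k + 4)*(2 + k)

We need to factor 4*k^3 - 7*k^2 - 24 + k^4 + k*(-34).
The factored form is (k + 4) * (k + 2) * (-3 + k) * (k + 1).
a) (k + 4) * (k + 2) * (-3 + k) * (k + 1)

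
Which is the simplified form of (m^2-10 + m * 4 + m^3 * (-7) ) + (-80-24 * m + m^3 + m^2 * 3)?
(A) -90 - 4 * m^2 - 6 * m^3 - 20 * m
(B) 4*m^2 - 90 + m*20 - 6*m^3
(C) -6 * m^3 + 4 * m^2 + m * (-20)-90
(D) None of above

Adding the polynomials and combining like terms:
(m^2 - 10 + m*4 + m^3*(-7)) + (-80 - 24*m + m^3 + m^2*3)
= -6 * m^3 + 4 * m^2 + m * (-20)-90
C) -6 * m^3 + 4 * m^2 + m * (-20)-90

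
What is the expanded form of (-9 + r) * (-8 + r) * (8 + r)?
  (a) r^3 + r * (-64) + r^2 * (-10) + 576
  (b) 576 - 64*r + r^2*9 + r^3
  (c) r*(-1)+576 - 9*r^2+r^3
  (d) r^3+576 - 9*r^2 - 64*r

Expanding (-9 + r) * (-8 + r) * (8 + r):
= r^3+576 - 9*r^2 - 64*r
d) r^3+576 - 9*r^2 - 64*r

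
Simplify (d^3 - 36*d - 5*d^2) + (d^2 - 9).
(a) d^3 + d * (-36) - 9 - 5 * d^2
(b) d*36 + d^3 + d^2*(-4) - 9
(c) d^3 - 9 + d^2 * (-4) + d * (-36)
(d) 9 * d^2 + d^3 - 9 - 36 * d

Adding the polynomials and combining like terms:
(d^3 - 36*d - 5*d^2) + (d^2 - 9)
= d^3 - 9 + d^2 * (-4) + d * (-36)
c) d^3 - 9 + d^2 * (-4) + d * (-36)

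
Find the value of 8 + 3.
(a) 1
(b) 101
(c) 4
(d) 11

8 + 3 = 11
d) 11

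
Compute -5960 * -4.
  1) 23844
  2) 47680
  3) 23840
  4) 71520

-5960 * -4 = 23840
3) 23840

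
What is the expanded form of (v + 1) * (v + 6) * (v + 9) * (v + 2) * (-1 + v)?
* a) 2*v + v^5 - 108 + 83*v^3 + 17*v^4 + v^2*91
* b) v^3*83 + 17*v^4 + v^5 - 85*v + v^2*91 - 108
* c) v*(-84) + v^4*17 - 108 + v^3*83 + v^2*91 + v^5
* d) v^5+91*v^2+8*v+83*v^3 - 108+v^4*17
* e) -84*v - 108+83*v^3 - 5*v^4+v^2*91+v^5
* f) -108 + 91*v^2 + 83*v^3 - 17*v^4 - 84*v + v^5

Expanding (v + 1) * (v + 6) * (v + 9) * (v + 2) * (-1 + v):
= v*(-84) + v^4*17 - 108 + v^3*83 + v^2*91 + v^5
c) v*(-84) + v^4*17 - 108 + v^3*83 + v^2*91 + v^5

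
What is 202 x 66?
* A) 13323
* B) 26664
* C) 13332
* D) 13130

202 * 66 = 13332
C) 13332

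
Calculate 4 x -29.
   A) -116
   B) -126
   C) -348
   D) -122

4 * -29 = -116
A) -116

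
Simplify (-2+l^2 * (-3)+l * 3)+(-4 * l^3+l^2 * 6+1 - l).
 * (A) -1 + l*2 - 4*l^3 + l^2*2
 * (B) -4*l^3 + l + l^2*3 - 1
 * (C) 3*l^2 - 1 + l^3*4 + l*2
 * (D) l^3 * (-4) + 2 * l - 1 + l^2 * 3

Adding the polynomials and combining like terms:
(-2 + l^2*(-3) + l*3) + (-4*l^3 + l^2*6 + 1 - l)
= l^3 * (-4) + 2 * l - 1 + l^2 * 3
D) l^3 * (-4) + 2 * l - 1 + l^2 * 3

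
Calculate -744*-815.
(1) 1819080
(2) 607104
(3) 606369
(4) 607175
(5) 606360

-744 * -815 = 606360
5) 606360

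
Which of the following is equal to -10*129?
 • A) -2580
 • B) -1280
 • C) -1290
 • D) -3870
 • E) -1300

-10 * 129 = -1290
C) -1290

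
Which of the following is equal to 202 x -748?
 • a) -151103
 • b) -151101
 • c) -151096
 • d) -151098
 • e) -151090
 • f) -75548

202 * -748 = -151096
c) -151096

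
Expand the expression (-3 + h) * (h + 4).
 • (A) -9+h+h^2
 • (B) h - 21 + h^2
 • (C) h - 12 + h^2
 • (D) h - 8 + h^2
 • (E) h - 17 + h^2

Expanding (-3 + h) * (h + 4):
= h - 12 + h^2
C) h - 12 + h^2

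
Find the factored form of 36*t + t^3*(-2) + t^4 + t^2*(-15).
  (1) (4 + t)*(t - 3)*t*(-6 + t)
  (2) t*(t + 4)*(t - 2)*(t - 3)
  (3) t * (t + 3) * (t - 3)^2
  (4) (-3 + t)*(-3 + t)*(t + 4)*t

We need to factor 36*t + t^3*(-2) + t^4 + t^2*(-15).
The factored form is (-3 + t)*(-3 + t)*(t + 4)*t.
4) (-3 + t)*(-3 + t)*(t + 4)*t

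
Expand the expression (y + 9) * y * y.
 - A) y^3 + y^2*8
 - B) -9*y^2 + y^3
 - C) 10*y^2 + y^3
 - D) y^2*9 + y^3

Expanding (y + 9) * y * y:
= y^2*9 + y^3
D) y^2*9 + y^3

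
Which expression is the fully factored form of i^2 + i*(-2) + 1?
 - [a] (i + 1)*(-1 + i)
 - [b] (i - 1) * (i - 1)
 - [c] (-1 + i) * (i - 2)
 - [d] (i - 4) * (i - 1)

We need to factor i^2 + i*(-2) + 1.
The factored form is (i - 1) * (i - 1).
b) (i - 1) * (i - 1)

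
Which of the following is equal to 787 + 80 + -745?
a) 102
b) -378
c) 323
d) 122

First: 787 + 80 = 867
Then: 867 + -745 = 122
d) 122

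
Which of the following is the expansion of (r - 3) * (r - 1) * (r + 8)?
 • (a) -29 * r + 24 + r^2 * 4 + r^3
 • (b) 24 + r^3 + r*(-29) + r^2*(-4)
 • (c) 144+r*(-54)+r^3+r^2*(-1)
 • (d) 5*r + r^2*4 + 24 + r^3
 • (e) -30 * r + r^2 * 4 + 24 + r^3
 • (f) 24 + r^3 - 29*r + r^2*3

Expanding (r - 3) * (r - 1) * (r + 8):
= -29 * r + 24 + r^2 * 4 + r^3
a) -29 * r + 24 + r^2 * 4 + r^3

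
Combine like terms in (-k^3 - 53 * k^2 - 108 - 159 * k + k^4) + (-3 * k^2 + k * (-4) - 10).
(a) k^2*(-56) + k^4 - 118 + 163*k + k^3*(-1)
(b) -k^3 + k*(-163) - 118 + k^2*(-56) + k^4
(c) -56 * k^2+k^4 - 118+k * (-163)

Adding the polynomials and combining like terms:
(-k^3 - 53*k^2 - 108 - 159*k + k^4) + (-3*k^2 + k*(-4) - 10)
= -k^3 + k*(-163) - 118 + k^2*(-56) + k^4
b) -k^3 + k*(-163) - 118 + k^2*(-56) + k^4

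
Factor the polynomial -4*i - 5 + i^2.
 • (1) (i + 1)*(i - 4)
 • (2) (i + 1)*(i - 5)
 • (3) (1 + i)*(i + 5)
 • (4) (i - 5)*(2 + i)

We need to factor -4*i - 5 + i^2.
The factored form is (i + 1)*(i - 5).
2) (i + 1)*(i - 5)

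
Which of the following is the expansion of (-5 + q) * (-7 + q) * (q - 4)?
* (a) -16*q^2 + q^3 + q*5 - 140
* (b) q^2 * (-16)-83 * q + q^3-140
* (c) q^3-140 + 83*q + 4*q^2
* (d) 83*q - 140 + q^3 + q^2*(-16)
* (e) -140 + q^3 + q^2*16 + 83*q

Expanding (-5 + q) * (-7 + q) * (q - 4):
= 83*q - 140 + q^3 + q^2*(-16)
d) 83*q - 140 + q^3 + q^2*(-16)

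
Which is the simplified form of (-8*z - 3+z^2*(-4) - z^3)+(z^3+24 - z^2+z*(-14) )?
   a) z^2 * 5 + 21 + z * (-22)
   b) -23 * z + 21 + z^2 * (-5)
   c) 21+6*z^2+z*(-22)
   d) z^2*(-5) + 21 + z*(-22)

Adding the polynomials and combining like terms:
(-8*z - 3 + z^2*(-4) - z^3) + (z^3 + 24 - z^2 + z*(-14))
= z^2*(-5) + 21 + z*(-22)
d) z^2*(-5) + 21 + z*(-22)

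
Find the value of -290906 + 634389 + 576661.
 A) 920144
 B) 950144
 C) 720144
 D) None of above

First: -290906 + 634389 = 343483
Then: 343483 + 576661 = 920144
A) 920144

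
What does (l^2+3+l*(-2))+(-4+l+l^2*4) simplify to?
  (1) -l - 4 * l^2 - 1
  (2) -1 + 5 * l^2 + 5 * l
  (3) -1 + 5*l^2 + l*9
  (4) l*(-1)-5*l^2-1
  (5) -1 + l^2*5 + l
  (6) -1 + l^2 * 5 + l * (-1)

Adding the polynomials and combining like terms:
(l^2 + 3 + l*(-2)) + (-4 + l + l^2*4)
= -1 + l^2 * 5 + l * (-1)
6) -1 + l^2 * 5 + l * (-1)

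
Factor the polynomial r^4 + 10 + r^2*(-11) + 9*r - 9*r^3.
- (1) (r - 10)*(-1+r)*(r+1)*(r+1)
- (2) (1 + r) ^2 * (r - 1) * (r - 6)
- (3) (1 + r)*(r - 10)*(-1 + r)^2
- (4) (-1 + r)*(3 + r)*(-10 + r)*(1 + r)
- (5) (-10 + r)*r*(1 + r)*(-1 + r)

We need to factor r^4 + 10 + r^2*(-11) + 9*r - 9*r^3.
The factored form is (r - 10)*(-1+r)*(r+1)*(r+1).
1) (r - 10)*(-1+r)*(r+1)*(r+1)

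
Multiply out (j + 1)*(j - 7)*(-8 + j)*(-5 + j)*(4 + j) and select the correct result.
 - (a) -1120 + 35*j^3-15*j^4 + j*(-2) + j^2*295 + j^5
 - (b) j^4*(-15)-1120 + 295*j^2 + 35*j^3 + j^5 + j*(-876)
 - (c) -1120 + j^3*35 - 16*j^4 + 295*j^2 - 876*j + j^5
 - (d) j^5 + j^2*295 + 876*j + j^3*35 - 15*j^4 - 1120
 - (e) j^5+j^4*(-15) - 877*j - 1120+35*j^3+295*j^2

Expanding (j + 1)*(j - 7)*(-8 + j)*(-5 + j)*(4 + j):
= j^4*(-15)-1120 + 295*j^2 + 35*j^3 + j^5 + j*(-876)
b) j^4*(-15)-1120 + 295*j^2 + 35*j^3 + j^5 + j*(-876)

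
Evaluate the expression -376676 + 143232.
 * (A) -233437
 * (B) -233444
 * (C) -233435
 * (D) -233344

-376676 + 143232 = -233444
B) -233444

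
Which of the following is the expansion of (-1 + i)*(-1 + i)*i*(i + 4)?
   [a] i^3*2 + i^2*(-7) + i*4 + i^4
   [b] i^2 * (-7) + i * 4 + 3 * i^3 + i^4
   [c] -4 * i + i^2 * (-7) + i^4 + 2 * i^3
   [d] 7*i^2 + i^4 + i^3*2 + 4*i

Expanding (-1 + i)*(-1 + i)*i*(i + 4):
= i^3*2 + i^2*(-7) + i*4 + i^4
a) i^3*2 + i^2*(-7) + i*4 + i^4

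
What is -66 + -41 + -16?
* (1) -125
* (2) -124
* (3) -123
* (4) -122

First: -66 + -41 = -107
Then: -107 + -16 = -123
3) -123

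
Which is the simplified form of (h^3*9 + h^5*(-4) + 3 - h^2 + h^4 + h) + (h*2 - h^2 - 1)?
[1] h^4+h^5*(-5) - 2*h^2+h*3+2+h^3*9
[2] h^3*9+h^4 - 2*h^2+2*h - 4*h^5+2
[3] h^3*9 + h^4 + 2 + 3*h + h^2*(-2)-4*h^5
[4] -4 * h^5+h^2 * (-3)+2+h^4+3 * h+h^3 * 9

Adding the polynomials and combining like terms:
(h^3*9 + h^5*(-4) + 3 - h^2 + h^4 + h) + (h*2 - h^2 - 1)
= h^3*9 + h^4 + 2 + 3*h + h^2*(-2)-4*h^5
3) h^3*9 + h^4 + 2 + 3*h + h^2*(-2)-4*h^5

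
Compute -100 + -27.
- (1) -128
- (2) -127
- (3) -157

-100 + -27 = -127
2) -127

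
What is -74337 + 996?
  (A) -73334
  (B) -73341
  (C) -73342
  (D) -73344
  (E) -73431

-74337 + 996 = -73341
B) -73341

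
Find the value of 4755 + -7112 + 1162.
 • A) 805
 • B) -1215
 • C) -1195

First: 4755 + -7112 = -2357
Then: -2357 + 1162 = -1195
C) -1195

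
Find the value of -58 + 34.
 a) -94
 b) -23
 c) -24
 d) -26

-58 + 34 = -24
c) -24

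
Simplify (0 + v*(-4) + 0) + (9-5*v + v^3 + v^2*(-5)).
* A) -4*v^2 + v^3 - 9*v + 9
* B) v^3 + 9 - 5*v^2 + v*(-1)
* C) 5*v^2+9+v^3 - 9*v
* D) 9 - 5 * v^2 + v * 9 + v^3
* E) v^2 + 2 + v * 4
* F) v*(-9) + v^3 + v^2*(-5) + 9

Adding the polynomials and combining like terms:
(0 + v*(-4) + 0) + (9 - 5*v + v^3 + v^2*(-5))
= v*(-9) + v^3 + v^2*(-5) + 9
F) v*(-9) + v^3 + v^2*(-5) + 9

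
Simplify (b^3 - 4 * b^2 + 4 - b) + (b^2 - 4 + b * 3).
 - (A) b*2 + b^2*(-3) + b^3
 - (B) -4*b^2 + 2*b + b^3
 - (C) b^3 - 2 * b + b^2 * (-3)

Adding the polynomials and combining like terms:
(b^3 - 4*b^2 + 4 - b) + (b^2 - 4 + b*3)
= b*2 + b^2*(-3) + b^3
A) b*2 + b^2*(-3) + b^3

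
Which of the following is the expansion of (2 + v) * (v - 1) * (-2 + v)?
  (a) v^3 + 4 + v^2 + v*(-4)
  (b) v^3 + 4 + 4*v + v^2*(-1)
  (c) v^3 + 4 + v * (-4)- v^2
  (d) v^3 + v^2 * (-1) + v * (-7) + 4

Expanding (2 + v) * (v - 1) * (-2 + v):
= v^3 + 4 + v * (-4)- v^2
c) v^3 + 4 + v * (-4)- v^2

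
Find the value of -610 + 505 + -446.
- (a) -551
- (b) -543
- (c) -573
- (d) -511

First: -610 + 505 = -105
Then: -105 + -446 = -551
a) -551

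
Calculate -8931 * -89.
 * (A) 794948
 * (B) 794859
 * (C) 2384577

-8931 * -89 = 794859
B) 794859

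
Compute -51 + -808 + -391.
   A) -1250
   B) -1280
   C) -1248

First: -51 + -808 = -859
Then: -859 + -391 = -1250
A) -1250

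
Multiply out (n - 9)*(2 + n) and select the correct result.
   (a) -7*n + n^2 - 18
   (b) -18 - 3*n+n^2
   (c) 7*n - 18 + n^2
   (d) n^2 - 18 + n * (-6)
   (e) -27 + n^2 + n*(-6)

Expanding (n - 9)*(2 + n):
= -7*n + n^2 - 18
a) -7*n + n^2 - 18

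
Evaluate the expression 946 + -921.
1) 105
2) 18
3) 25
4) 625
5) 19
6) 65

946 + -921 = 25
3) 25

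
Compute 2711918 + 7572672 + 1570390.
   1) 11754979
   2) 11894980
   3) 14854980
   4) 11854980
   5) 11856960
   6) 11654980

First: 2711918 + 7572672 = 10284590
Then: 10284590 + 1570390 = 11854980
4) 11854980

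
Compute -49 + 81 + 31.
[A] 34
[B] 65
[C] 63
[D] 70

First: -49 + 81 = 32
Then: 32 + 31 = 63
C) 63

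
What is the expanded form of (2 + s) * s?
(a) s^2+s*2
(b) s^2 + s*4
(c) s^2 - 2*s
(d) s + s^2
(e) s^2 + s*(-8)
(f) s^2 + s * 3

Expanding (2 + s) * s:
= s^2+s*2
a) s^2+s*2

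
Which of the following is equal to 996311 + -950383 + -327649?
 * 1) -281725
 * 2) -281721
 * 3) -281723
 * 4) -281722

First: 996311 + -950383 = 45928
Then: 45928 + -327649 = -281721
2) -281721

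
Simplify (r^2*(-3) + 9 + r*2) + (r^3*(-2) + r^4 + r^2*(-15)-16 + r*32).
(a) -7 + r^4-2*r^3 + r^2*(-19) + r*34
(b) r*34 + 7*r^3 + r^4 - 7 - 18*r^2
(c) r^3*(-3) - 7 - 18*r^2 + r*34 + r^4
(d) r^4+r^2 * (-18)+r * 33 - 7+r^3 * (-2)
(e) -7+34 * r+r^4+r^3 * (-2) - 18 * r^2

Adding the polynomials and combining like terms:
(r^2*(-3) + 9 + r*2) + (r^3*(-2) + r^4 + r^2*(-15) - 16 + r*32)
= -7+34 * r+r^4+r^3 * (-2) - 18 * r^2
e) -7+34 * r+r^4+r^3 * (-2) - 18 * r^2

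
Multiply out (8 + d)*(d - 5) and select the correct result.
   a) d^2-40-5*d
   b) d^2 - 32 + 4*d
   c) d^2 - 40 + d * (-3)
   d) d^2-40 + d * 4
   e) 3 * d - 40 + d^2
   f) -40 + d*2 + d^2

Expanding (8 + d)*(d - 5):
= 3 * d - 40 + d^2
e) 3 * d - 40 + d^2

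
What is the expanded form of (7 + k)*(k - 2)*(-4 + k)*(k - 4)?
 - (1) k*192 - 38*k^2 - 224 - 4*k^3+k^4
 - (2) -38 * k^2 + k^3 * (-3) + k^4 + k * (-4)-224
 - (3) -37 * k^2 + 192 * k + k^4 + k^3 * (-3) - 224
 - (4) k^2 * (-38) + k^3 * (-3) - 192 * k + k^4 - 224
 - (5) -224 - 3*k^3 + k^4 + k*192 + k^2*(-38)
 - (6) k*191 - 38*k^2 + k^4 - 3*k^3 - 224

Expanding (7 + k)*(k - 2)*(-4 + k)*(k - 4):
= -224 - 3*k^3 + k^4 + k*192 + k^2*(-38)
5) -224 - 3*k^3 + k^4 + k*192 + k^2*(-38)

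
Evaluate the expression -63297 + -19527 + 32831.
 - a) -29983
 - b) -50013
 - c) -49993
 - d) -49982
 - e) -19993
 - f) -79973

First: -63297 + -19527 = -82824
Then: -82824 + 32831 = -49993
c) -49993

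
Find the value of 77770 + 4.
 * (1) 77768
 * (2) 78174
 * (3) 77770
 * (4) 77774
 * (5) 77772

77770 + 4 = 77774
4) 77774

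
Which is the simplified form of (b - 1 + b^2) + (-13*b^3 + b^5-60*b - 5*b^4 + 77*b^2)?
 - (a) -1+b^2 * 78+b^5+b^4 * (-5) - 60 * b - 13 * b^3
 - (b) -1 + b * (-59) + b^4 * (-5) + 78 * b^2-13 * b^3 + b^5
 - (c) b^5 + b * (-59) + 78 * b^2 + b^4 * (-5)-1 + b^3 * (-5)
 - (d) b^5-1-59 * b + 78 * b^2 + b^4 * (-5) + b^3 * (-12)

Adding the polynomials and combining like terms:
(b - 1 + b^2) + (-13*b^3 + b^5 - 60*b - 5*b^4 + 77*b^2)
= -1 + b * (-59) + b^4 * (-5) + 78 * b^2-13 * b^3 + b^5
b) -1 + b * (-59) + b^4 * (-5) + 78 * b^2-13 * b^3 + b^5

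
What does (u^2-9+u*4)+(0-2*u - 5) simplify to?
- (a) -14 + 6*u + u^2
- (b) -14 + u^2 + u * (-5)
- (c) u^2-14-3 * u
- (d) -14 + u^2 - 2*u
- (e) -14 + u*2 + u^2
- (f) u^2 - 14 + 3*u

Adding the polynomials and combining like terms:
(u^2 - 9 + u*4) + (0 - 2*u - 5)
= -14 + u*2 + u^2
e) -14 + u*2 + u^2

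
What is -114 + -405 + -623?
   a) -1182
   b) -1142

First: -114 + -405 = -519
Then: -519 + -623 = -1142
b) -1142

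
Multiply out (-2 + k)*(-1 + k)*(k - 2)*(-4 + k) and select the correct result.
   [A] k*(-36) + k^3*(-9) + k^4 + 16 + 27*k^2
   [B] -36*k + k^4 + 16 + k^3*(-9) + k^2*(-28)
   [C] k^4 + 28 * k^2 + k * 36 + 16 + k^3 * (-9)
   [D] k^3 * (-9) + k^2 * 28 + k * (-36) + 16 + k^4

Expanding (-2 + k)*(-1 + k)*(k - 2)*(-4 + k):
= k^3 * (-9) + k^2 * 28 + k * (-36) + 16 + k^4
D) k^3 * (-9) + k^2 * 28 + k * (-36) + 16 + k^4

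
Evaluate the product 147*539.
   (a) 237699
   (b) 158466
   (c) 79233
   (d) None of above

147 * 539 = 79233
c) 79233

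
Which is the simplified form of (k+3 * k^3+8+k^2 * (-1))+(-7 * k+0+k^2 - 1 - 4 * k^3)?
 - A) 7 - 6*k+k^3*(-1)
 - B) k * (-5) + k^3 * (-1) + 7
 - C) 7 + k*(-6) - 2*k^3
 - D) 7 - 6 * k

Adding the polynomials and combining like terms:
(k + 3*k^3 + 8 + k^2*(-1)) + (-7*k + 0 + k^2 - 1 - 4*k^3)
= 7 - 6*k+k^3*(-1)
A) 7 - 6*k+k^3*(-1)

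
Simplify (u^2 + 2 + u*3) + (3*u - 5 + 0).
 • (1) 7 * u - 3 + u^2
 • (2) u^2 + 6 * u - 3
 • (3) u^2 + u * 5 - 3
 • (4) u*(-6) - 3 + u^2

Adding the polynomials and combining like terms:
(u^2 + 2 + u*3) + (3*u - 5 + 0)
= u^2 + 6 * u - 3
2) u^2 + 6 * u - 3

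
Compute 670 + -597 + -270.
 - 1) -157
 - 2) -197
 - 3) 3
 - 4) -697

First: 670 + -597 = 73
Then: 73 + -270 = -197
2) -197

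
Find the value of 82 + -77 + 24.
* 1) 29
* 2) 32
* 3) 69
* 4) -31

First: 82 + -77 = 5
Then: 5 + 24 = 29
1) 29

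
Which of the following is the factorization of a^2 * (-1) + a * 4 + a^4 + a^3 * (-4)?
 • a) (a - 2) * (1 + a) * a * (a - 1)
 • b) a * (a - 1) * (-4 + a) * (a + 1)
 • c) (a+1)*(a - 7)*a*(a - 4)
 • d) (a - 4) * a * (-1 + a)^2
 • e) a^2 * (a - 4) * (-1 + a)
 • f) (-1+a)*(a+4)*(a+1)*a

We need to factor a^2 * (-1) + a * 4 + a^4 + a^3 * (-4).
The factored form is a * (a - 1) * (-4 + a) * (a + 1).
b) a * (a - 1) * (-4 + a) * (a + 1)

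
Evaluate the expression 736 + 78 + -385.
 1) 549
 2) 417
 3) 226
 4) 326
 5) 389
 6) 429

First: 736 + 78 = 814
Then: 814 + -385 = 429
6) 429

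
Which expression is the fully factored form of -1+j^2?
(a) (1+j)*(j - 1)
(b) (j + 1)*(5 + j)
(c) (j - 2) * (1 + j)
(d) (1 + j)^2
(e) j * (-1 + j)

We need to factor -1+j^2.
The factored form is (1+j)*(j - 1).
a) (1+j)*(j - 1)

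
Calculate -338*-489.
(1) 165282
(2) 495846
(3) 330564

-338 * -489 = 165282
1) 165282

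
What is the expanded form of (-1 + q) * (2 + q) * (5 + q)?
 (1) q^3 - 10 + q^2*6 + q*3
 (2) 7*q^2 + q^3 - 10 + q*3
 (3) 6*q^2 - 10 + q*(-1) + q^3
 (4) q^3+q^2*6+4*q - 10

Expanding (-1 + q) * (2 + q) * (5 + q):
= q^3 - 10 + q^2*6 + q*3
1) q^3 - 10 + q^2*6 + q*3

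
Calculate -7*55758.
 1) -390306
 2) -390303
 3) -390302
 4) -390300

-7 * 55758 = -390306
1) -390306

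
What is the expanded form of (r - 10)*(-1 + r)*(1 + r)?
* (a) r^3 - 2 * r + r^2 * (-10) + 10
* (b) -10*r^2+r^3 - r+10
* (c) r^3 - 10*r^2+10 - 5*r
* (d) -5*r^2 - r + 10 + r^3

Expanding (r - 10)*(-1 + r)*(1 + r):
= -10*r^2+r^3 - r+10
b) -10*r^2+r^3 - r+10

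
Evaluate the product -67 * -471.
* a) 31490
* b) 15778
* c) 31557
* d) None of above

-67 * -471 = 31557
c) 31557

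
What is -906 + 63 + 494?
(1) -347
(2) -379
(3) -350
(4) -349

First: -906 + 63 = -843
Then: -843 + 494 = -349
4) -349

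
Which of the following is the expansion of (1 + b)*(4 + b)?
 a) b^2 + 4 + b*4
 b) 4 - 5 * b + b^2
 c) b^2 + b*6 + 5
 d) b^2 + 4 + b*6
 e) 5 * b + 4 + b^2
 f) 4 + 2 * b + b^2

Expanding (1 + b)*(4 + b):
= 5 * b + 4 + b^2
e) 5 * b + 4 + b^2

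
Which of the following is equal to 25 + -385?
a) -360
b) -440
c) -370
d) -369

25 + -385 = -360
a) -360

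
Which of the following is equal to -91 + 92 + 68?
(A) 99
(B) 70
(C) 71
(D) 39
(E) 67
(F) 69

First: -91 + 92 = 1
Then: 1 + 68 = 69
F) 69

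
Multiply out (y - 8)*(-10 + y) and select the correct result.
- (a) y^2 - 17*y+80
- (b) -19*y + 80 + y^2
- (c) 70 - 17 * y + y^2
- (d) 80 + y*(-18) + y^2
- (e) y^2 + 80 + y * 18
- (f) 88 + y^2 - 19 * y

Expanding (y - 8)*(-10 + y):
= 80 + y*(-18) + y^2
d) 80 + y*(-18) + y^2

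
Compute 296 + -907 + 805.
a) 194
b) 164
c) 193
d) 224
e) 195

First: 296 + -907 = -611
Then: -611 + 805 = 194
a) 194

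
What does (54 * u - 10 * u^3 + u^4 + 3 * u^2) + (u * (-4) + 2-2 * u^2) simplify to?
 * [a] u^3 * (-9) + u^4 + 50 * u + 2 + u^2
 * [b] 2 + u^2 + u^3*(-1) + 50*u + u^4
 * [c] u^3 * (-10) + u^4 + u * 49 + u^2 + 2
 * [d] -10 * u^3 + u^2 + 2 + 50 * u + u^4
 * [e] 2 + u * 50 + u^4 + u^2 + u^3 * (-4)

Adding the polynomials and combining like terms:
(54*u - 10*u^3 + u^4 + 3*u^2) + (u*(-4) + 2 - 2*u^2)
= -10 * u^3 + u^2 + 2 + 50 * u + u^4
d) -10 * u^3 + u^2 + 2 + 50 * u + u^4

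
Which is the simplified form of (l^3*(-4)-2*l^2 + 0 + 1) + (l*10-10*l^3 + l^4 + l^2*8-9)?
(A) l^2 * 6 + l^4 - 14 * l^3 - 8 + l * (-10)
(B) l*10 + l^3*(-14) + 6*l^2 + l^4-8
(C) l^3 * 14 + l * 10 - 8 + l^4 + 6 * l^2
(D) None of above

Adding the polynomials and combining like terms:
(l^3*(-4) - 2*l^2 + 0 + 1) + (l*10 - 10*l^3 + l^4 + l^2*8 - 9)
= l*10 + l^3*(-14) + 6*l^2 + l^4-8
B) l*10 + l^3*(-14) + 6*l^2 + l^4-8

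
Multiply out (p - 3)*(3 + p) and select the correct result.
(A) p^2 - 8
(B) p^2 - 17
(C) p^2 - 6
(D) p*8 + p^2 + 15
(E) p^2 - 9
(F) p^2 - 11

Expanding (p - 3)*(3 + p):
= p^2 - 9
E) p^2 - 9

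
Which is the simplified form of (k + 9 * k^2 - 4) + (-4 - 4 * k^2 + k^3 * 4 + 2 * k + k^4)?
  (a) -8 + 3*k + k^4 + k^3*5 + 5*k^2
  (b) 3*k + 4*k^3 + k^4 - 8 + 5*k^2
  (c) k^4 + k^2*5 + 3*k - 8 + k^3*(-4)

Adding the polynomials and combining like terms:
(k + 9*k^2 - 4) + (-4 - 4*k^2 + k^3*4 + 2*k + k^4)
= 3*k + 4*k^3 + k^4 - 8 + 5*k^2
b) 3*k + 4*k^3 + k^4 - 8 + 5*k^2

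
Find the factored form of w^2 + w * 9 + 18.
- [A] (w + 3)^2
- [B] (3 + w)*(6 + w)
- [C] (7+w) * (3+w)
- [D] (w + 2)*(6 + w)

We need to factor w^2 + w * 9 + 18.
The factored form is (3 + w)*(6 + w).
B) (3 + w)*(6 + w)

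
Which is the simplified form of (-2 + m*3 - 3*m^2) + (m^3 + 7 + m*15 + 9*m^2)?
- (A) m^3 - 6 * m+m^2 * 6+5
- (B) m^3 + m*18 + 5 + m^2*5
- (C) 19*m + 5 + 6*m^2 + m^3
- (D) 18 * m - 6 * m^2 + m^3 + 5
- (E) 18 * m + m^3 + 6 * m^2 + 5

Adding the polynomials and combining like terms:
(-2 + m*3 - 3*m^2) + (m^3 + 7 + m*15 + 9*m^2)
= 18 * m + m^3 + 6 * m^2 + 5
E) 18 * m + m^3 + 6 * m^2 + 5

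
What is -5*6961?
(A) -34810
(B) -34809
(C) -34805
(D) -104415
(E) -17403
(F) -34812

-5 * 6961 = -34805
C) -34805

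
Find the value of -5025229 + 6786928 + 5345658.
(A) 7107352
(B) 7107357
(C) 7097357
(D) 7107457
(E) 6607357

First: -5025229 + 6786928 = 1761699
Then: 1761699 + 5345658 = 7107357
B) 7107357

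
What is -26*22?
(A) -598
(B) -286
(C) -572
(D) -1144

-26 * 22 = -572
C) -572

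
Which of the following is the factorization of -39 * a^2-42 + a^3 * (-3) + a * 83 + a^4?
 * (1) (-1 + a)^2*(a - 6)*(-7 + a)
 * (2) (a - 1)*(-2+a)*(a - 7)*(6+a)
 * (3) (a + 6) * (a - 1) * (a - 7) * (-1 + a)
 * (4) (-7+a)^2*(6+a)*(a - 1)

We need to factor -39 * a^2-42 + a^3 * (-3) + a * 83 + a^4.
The factored form is (a + 6) * (a - 1) * (a - 7) * (-1 + a).
3) (a + 6) * (a - 1) * (a - 7) * (-1 + a)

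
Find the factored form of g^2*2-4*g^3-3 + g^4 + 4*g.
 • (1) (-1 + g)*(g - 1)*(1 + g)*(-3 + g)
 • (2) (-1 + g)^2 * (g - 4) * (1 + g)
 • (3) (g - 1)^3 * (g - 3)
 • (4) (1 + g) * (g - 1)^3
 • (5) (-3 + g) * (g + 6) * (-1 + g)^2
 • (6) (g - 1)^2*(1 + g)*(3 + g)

We need to factor g^2*2-4*g^3-3 + g^4 + 4*g.
The factored form is (-1 + g)*(g - 1)*(1 + g)*(-3 + g).
1) (-1 + g)*(g - 1)*(1 + g)*(-3 + g)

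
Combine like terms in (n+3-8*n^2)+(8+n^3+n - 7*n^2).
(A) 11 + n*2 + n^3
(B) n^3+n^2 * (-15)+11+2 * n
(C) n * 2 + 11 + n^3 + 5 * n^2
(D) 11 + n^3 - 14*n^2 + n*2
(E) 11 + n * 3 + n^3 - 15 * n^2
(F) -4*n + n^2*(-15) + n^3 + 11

Adding the polynomials and combining like terms:
(n + 3 - 8*n^2) + (8 + n^3 + n - 7*n^2)
= n^3+n^2 * (-15)+11+2 * n
B) n^3+n^2 * (-15)+11+2 * n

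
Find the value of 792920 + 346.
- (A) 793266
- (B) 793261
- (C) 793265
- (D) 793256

792920 + 346 = 793266
A) 793266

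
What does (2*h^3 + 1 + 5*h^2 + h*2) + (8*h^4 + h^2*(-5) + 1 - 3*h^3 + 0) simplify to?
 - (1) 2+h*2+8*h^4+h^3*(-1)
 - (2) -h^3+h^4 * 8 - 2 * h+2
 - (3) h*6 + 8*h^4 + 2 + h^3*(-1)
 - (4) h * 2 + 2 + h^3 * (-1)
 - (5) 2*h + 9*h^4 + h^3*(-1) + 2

Adding the polynomials and combining like terms:
(2*h^3 + 1 + 5*h^2 + h*2) + (8*h^4 + h^2*(-5) + 1 - 3*h^3 + 0)
= 2+h*2+8*h^4+h^3*(-1)
1) 2+h*2+8*h^4+h^3*(-1)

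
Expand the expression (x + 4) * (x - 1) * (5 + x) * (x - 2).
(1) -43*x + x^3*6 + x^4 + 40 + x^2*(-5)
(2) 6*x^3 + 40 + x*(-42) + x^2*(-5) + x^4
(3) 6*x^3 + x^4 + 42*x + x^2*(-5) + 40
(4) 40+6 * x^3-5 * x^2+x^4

Expanding (x + 4) * (x - 1) * (5 + x) * (x - 2):
= 6*x^3 + 40 + x*(-42) + x^2*(-5) + x^4
2) 6*x^3 + 40 + x*(-42) + x^2*(-5) + x^4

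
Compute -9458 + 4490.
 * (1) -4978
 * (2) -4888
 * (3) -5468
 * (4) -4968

-9458 + 4490 = -4968
4) -4968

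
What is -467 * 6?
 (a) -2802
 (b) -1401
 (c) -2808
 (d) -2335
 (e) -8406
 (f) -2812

-467 * 6 = -2802
a) -2802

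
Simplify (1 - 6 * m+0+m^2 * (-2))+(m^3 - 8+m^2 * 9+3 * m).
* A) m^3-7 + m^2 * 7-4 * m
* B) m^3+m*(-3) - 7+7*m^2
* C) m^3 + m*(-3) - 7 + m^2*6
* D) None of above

Adding the polynomials and combining like terms:
(1 - 6*m + 0 + m^2*(-2)) + (m^3 - 8 + m^2*9 + 3*m)
= m^3+m*(-3) - 7+7*m^2
B) m^3+m*(-3) - 7+7*m^2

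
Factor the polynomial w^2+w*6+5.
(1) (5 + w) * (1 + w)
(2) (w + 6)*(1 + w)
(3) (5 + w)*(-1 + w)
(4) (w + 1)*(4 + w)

We need to factor w^2+w*6+5.
The factored form is (5 + w) * (1 + w).
1) (5 + w) * (1 + w)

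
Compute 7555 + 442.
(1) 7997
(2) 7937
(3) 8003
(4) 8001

7555 + 442 = 7997
1) 7997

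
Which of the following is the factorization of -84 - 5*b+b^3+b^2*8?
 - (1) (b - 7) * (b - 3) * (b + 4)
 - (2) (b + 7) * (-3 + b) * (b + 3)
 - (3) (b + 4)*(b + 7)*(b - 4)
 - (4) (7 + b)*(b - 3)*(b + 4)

We need to factor -84 - 5*b+b^3+b^2*8.
The factored form is (7 + b)*(b - 3)*(b + 4).
4) (7 + b)*(b - 3)*(b + 4)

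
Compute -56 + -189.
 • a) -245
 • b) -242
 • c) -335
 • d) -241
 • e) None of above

-56 + -189 = -245
a) -245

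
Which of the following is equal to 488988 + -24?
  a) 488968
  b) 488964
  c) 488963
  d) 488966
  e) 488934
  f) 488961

488988 + -24 = 488964
b) 488964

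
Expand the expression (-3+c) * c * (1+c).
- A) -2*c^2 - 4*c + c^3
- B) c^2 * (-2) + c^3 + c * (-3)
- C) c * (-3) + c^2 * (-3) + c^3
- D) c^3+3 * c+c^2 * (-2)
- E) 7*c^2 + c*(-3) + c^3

Expanding (-3+c) * c * (1+c):
= c^2 * (-2) + c^3 + c * (-3)
B) c^2 * (-2) + c^3 + c * (-3)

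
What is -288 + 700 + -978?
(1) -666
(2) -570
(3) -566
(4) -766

First: -288 + 700 = 412
Then: 412 + -978 = -566
3) -566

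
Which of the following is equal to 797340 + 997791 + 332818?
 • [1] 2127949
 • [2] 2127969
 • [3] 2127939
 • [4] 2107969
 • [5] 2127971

First: 797340 + 997791 = 1795131
Then: 1795131 + 332818 = 2127949
1) 2127949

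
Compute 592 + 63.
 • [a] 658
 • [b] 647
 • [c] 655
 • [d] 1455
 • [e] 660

592 + 63 = 655
c) 655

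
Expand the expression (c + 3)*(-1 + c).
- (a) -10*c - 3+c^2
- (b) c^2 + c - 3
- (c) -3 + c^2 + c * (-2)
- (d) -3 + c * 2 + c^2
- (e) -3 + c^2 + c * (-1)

Expanding (c + 3)*(-1 + c):
= -3 + c * 2 + c^2
d) -3 + c * 2 + c^2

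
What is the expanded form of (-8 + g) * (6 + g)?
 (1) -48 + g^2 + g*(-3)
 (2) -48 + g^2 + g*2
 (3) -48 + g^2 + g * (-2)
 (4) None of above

Expanding (-8 + g) * (6 + g):
= -48 + g^2 + g * (-2)
3) -48 + g^2 + g * (-2)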